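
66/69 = 22/23= 0.96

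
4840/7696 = 605/962  =  0.63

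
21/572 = 21/572 = 0.04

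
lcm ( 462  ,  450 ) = 34650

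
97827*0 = 0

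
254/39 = 254/39= 6.51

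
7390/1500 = 4+139/150 =4.93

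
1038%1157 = 1038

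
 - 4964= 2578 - 7542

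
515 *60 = 30900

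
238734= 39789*6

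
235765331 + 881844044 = 1117609375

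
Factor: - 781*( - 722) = 2^1*11^1 * 19^2*71^1  =  563882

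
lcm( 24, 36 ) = 72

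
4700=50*94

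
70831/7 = 10118  +  5/7 = 10118.71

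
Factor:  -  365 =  - 5^1*73^1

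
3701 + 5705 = 9406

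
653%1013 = 653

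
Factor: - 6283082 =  - 2^1*13^2*29^1*641^1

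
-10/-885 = 2/177 = 0.01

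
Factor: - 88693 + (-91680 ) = -317^1*569^1 = -180373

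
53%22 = 9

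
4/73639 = 4/73639 = 0.00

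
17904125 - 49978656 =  - 32074531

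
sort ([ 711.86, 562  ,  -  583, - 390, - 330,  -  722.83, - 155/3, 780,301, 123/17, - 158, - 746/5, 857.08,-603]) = [ - 722.83, - 603, - 583, -390, - 330, - 158,  -  746/5,-155/3,123/17 , 301, 562, 711.86, 780, 857.08 ]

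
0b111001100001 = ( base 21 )876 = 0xE61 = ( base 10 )3681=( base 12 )2169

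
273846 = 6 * 45641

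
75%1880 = 75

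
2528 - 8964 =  - 6436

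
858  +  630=1488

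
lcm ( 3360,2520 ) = 10080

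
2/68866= 1/34433 = 0.00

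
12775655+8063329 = 20838984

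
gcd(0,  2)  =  2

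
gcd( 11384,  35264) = 8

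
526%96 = 46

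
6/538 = 3/269 = 0.01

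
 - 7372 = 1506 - 8878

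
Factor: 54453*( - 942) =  - 51294726  =  - 2^1*3^2*7^1 * 157^1*2593^1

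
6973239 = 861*8099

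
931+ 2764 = 3695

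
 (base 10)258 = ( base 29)8Q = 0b100000010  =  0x102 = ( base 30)8i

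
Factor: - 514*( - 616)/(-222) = - 158312/111 =- 2^3*3^(- 1)*7^1 * 11^1 *37^( - 1)*257^1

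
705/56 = 12 + 33/56=12.59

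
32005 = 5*6401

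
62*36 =2232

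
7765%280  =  205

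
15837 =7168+8669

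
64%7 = 1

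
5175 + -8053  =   - 2878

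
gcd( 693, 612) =9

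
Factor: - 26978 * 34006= - 917413868 = -  2^2 *7^3*41^1*47^1*347^1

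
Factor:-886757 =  - 61^1*14537^1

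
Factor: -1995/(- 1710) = 2^( - 1)*3^( - 1 )* 7^1 = 7/6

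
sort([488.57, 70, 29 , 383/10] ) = [29,  383/10,  70, 488.57]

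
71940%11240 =4500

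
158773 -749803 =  - 591030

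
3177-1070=2107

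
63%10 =3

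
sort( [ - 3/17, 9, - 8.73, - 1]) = [ - 8.73,-1, - 3/17,9]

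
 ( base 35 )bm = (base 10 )407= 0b110010111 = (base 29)E1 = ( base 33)cb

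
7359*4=29436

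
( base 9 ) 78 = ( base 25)2L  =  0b1000111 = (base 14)51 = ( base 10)71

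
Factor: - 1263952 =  - 2^4*197^1*401^1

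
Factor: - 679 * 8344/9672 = - 3^(-1 )*7^2*13^(  -  1)*31^(-1 )*97^1* 149^1 =-  708197/1209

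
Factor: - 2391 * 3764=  - 2^2*3^1*797^1*941^1=-8999724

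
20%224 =20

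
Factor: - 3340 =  - 2^2*5^1*167^1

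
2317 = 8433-6116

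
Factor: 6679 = 6679^1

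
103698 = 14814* 7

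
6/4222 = 3/2111 = 0.00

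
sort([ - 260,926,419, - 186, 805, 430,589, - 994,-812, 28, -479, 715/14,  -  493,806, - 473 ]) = [ - 994, - 812, - 493, - 479, - 473 , - 260, - 186, 28, 715/14,419, 430,589,805, 806,926 ]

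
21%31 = 21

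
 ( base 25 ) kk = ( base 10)520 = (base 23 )ME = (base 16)208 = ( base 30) ha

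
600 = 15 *40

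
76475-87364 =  - 10889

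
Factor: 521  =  521^1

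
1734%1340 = 394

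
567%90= 27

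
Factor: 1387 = 19^1*73^1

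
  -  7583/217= - 35  +  12/217 = -  34.94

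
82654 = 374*221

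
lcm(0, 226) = 0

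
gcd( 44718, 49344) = 1542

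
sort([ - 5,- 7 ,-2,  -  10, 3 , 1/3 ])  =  [ - 10, - 7,-5,-2, 1/3, 3 ] 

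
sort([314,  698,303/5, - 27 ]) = [ - 27,  303/5,314,698 ] 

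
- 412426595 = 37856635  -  450283230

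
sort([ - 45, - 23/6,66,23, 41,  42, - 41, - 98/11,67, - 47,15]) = [ - 47, - 45,  -  41,-98/11, - 23/6, 15, 23, 41,  42,66,67]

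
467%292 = 175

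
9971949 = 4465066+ 5506883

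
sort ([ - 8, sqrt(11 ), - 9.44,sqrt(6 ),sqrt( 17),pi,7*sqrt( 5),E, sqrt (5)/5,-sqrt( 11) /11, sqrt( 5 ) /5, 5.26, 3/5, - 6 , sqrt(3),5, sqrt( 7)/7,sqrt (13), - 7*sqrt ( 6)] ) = [ - 7*sqrt(6 ),-9.44,-8 ,-6,-sqrt(  11) /11, sqrt( 7) /7,  sqrt(5)/5 , sqrt (5)/5,3/5, sqrt( 3), sqrt( 6),E, pi, sqrt (11) , sqrt( 13),  sqrt(17),5, 5.26, 7*sqrt(5)]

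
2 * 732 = 1464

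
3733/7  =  3733/7  =  533.29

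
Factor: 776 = 2^3*97^1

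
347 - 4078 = - 3731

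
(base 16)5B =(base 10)91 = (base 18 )51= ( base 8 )133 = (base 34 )2n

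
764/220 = 3 + 26/55 =3.47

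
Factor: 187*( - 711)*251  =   - 3^2*11^1*17^1*79^1 *251^1=- 33372207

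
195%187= 8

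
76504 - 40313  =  36191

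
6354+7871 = 14225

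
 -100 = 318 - 418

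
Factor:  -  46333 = -7^1*6619^1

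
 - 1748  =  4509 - 6257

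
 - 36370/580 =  - 63+17/58 = - 62.71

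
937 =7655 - 6718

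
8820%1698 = 330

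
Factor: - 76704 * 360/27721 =-27613440/27721 = - 2^8*3^3*5^1*17^1*19^( - 1)*47^1*1459^ ( - 1 ) 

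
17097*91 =1555827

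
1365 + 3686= 5051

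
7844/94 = 83+21/47= 83.45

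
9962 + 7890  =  17852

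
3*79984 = 239952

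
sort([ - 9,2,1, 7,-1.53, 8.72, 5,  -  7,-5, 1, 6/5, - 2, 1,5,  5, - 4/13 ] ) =[ - 9,-7, - 5, - 2, - 1.53,-4/13, 1,1,1, 6/5, 2, 5, 5, 5,7 , 8.72 ]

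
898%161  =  93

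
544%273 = 271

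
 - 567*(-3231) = 1831977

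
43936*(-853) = - 37477408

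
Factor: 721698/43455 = 2^1*5^ (- 1)*2897^( - 1)*120283^1 = 240566/14485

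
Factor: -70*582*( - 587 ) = 2^2*3^1*5^1 *7^1*97^1 * 587^1=23914380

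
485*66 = 32010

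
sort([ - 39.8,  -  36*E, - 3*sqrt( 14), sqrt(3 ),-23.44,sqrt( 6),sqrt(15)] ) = [ - 36 * E,-39.8, - 23.44, - 3*sqrt( 14 ), sqrt( 3 ),sqrt( 6),sqrt( 15 ) ]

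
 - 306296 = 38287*(- 8 )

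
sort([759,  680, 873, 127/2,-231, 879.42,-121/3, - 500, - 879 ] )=[ - 879, - 500,-231, - 121/3, 127/2,680, 759, 873, 879.42 ]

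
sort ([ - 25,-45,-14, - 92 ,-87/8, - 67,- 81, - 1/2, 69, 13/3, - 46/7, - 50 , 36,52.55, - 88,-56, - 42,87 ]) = [ - 92, - 88, - 81, - 67, - 56, - 50, - 45, - 42, - 25, -14, - 87/8, - 46/7, - 1/2, 13/3, 36,52.55, 69, 87]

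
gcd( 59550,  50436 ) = 6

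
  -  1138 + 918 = -220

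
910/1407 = 130/201 =0.65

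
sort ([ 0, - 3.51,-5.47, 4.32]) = [  -  5.47,  -  3.51,0 , 4.32] 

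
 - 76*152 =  -11552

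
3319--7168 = 10487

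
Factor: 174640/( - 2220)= - 236/3 = - 2^2*3^( -1 )*59^1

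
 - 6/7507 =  - 1 + 7501/7507 = -0.00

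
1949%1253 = 696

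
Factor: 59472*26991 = 2^4*3^4*7^1*59^1*2999^1 = 1605208752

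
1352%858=494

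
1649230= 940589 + 708641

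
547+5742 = 6289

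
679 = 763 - 84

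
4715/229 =20+ 135/229 =20.59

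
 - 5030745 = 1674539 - 6705284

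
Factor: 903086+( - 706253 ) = 196833 = 3^1* 7^2*13^1 * 103^1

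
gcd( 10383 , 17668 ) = 1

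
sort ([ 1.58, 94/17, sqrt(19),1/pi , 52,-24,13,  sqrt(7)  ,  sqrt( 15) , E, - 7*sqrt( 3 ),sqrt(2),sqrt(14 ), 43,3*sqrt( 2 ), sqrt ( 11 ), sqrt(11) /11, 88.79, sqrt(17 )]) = [ - 24 , - 7*sqrt(3),sqrt(11 ) /11,  1/pi,sqrt(2),  1.58, sqrt( 7), E,sqrt(11),sqrt(14 ), sqrt( 15), sqrt(17 ), 3*sqrt (2), sqrt( 19 ),94/17 , 13, 43,52,88.79 ] 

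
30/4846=15/2423 = 0.01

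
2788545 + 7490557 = 10279102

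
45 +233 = 278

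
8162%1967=294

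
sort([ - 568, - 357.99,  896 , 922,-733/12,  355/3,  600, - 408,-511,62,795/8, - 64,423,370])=[ - 568, - 511, - 408, - 357.99, - 64, - 733/12, 62,795/8,355/3, 370 , 423,600, 896, 922]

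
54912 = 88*624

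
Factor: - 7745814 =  - 2^1*3^3 * 191^1*751^1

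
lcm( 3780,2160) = 15120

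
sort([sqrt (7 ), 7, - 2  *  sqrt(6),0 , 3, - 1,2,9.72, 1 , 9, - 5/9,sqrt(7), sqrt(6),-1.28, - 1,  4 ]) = [ - 2* sqrt(6 ), - 1.28 ,  -  1, - 1,  -  5/9, 0,1, 2,sqrt( 6 ),sqrt(7),sqrt( 7 ),3,  4,  7,9,  9.72 ] 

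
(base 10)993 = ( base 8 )1741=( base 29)157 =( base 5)12433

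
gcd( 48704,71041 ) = 1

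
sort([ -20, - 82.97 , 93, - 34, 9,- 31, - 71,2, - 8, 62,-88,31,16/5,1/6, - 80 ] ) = [ - 88,  -  82.97, - 80, - 71,-34, - 31, - 20, - 8,1/6, 2 , 16/5, 9, 31, 62, 93 ]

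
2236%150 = 136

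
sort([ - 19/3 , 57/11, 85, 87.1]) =[ - 19/3, 57/11, 85, 87.1 ] 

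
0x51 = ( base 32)2h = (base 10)81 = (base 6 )213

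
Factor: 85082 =2^1 *19^1 * 2239^1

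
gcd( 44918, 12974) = 2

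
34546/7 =34546/7 = 4935.14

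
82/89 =82/89 = 0.92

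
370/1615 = 74/323 =0.23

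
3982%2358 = 1624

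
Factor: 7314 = 2^1*3^1*23^1*53^1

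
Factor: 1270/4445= 2^1*7^ ( - 1)=2/7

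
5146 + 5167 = 10313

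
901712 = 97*9296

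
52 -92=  - 40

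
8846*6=53076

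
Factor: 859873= 7^1*122839^1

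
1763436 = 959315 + 804121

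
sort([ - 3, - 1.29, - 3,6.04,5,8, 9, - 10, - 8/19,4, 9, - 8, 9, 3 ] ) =[ - 10, - 8, - 3,-3,-1.29 , - 8/19, 3,  4, 5,6.04, 8,9,9 , 9] 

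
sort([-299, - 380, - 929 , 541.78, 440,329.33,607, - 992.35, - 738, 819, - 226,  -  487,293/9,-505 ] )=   [ - 992.35,-929,  -  738, - 505, - 487 ,-380,-299,  -  226,  293/9 , 329.33,440 , 541.78 , 607, 819] 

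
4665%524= 473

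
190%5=0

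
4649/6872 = 4649/6872 = 0.68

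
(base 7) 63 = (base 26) 1j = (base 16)2D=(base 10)45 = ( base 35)1A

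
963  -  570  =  393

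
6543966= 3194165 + 3349801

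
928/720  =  1 + 13/45 =1.29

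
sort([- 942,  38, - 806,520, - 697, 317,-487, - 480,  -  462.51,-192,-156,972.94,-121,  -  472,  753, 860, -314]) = [-942,-806,- 697, - 487,-480, -472, - 462.51, - 314 , - 192, - 156, - 121,38, 317,520, 753,  860,972.94]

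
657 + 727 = 1384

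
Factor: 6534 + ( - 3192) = 3342 = 2^1*3^1*557^1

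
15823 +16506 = 32329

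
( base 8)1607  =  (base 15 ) 403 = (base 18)2E3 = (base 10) 903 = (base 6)4103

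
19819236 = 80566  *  246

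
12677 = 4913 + 7764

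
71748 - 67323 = 4425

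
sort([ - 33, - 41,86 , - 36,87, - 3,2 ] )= [ - 41, - 36, - 33, -3,  2, 86, 87]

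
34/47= 34/47 = 0.72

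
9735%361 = 349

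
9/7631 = 9/7631 = 0.00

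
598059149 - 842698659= -244639510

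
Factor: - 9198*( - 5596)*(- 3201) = -164761897608 =-  2^3*3^3*7^1*11^1*73^1*97^1*1399^1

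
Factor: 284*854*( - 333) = -80764488 = - 2^3*3^2*7^1*37^1*61^1*71^1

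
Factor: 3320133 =3^1*79^1*14009^1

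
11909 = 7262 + 4647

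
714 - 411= 303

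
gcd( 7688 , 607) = 1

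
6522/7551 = 2174/2517  =  0.86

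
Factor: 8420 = 2^2*5^1*421^1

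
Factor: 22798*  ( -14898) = -339644604= - 2^2*3^1*13^1*191^1*11399^1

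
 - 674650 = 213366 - 888016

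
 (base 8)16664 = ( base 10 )7604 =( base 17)1955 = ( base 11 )5793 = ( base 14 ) 2AB2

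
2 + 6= 8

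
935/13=71 + 12/13 = 71.92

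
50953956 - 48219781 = 2734175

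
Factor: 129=3^1 * 43^1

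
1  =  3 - 2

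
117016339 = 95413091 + 21603248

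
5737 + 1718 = 7455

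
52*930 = 48360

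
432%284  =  148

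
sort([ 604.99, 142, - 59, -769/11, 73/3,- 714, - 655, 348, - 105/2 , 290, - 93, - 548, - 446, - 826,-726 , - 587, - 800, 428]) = [  -  826,  -  800, - 726, - 714, - 655, - 587, - 548 , - 446,-93, - 769/11, - 59, - 105/2, 73/3, 142,290, 348, 428,604.99]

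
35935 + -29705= 6230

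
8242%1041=955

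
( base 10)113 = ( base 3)11012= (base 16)71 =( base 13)89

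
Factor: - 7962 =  - 2^1* 3^1* 1327^1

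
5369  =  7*767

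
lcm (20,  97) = 1940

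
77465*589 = 45626885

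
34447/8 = 4305 + 7/8 = 4305.88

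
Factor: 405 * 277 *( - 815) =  - 3^4*5^2*163^1 * 277^1 = - 91430775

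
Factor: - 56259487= - 56259487^1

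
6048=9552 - 3504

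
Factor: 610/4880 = 2^( - 3 ) = 1/8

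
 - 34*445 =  -15130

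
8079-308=7771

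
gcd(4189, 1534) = 59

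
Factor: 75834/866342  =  37917/433171=3^2*11^1*71^( - 1)*383^1 * 6101^( - 1 ) 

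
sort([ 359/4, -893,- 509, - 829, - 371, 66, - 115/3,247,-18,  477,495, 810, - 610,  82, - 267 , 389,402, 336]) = [ - 893,  -  829,- 610,-509,-371,- 267,-115/3,-18, 66,  82, 359/4 , 247,336, 389,402, 477,495, 810]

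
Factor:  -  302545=-5^1*60509^1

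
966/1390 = 483/695 = 0.69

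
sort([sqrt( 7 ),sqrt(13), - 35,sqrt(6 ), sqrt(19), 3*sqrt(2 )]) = [ - 35, sqrt(6 ),  sqrt(7), sqrt(13 ),  3*sqrt(2 ),sqrt(19 )]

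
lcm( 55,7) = 385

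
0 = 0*83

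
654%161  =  10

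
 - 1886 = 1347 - 3233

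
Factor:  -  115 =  - 5^1*23^1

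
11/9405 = 1/855 =0.00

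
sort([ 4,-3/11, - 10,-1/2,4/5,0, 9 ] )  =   [ - 10, - 1/2, - 3/11 , 0 , 4/5,4, 9 ]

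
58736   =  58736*1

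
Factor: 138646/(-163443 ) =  - 766/903  =  -  2^1*3^( - 1) *7^( - 1)*  43^( - 1) * 383^1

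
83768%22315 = 16823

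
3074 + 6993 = 10067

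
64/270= 32/135 = 0.24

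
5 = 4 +1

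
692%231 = 230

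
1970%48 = 2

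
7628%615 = 248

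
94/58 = 47/29 = 1.62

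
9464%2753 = 1205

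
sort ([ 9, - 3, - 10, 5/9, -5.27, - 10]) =[ - 10, - 10, - 5.27,-3,5/9, 9]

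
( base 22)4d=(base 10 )101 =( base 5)401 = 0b1100101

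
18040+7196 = 25236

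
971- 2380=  -1409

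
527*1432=754664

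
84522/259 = 326 + 88/259 =326.34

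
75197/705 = 106 + 467/705 = 106.66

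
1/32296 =1/32296 = 0.00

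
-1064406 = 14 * ( - 76029 )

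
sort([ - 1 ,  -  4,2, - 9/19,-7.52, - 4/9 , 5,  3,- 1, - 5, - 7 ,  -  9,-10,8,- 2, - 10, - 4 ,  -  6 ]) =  [ - 10,  -  10, - 9 , - 7.52, - 7, -6 ,  -  5, - 4, - 4, - 2, - 1, - 1, - 9/19,-4/9 , 2,3 , 5, 8] 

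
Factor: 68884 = 2^2*17^1*1013^1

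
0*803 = 0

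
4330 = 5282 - 952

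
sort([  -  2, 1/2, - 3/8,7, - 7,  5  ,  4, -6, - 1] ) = [ - 7, - 6,  -  2,-1,  -  3/8,1/2,  4,  5, 7 ] 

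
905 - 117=788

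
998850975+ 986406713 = 1985257688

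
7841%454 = 123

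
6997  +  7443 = 14440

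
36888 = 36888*1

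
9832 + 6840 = 16672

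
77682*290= 22527780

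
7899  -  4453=3446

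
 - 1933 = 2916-4849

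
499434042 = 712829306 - 213395264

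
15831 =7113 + 8718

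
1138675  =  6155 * 185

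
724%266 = 192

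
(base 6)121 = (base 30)1j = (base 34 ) 1F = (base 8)61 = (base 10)49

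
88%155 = 88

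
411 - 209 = 202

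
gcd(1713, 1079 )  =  1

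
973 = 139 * 7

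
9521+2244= 11765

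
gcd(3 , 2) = 1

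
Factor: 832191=3^1*71^1 * 3907^1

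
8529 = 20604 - 12075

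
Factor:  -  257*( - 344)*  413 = 36512504 = 2^3*7^1*43^1 * 59^1*257^1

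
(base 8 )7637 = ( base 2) 111110011111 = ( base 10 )3999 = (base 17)DE4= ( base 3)12111010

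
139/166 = 139/166 = 0.84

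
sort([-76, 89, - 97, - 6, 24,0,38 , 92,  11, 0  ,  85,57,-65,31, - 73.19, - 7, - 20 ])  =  [ - 97, - 76 , - 73.19, - 65, - 20, - 7,  -  6, 0,0,11, 24, 31,38,57,85,89,92]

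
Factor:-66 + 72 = 6 = 2^1*3^1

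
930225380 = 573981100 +356244280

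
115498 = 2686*43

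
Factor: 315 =3^2 * 5^1*7^1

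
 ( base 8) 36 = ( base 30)10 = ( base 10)30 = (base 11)28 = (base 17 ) 1D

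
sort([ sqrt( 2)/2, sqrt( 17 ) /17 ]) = [ sqrt(17) /17, sqrt( 2)/2]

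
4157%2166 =1991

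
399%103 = 90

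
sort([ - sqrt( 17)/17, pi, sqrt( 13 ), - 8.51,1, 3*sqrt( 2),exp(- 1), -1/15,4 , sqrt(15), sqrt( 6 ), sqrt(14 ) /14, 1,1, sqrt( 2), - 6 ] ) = [ - 8.51, - 6, - sqrt( 17) /17 ,-1/15,sqrt( 14 )/14,exp (-1 ), 1,1,1,sqrt(2),sqrt(6), pi,sqrt( 13) , sqrt(15),4,3*sqrt( 2 ) ] 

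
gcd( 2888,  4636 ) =76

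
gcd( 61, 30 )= 1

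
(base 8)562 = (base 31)bt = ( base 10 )370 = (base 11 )307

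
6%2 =0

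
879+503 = 1382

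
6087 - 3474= 2613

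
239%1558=239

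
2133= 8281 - 6148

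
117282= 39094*3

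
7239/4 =7239/4 = 1809.75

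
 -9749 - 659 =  -10408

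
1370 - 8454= -7084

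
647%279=89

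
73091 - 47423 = 25668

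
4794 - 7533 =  - 2739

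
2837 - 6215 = -3378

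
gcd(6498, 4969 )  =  1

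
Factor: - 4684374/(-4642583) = 2^1*3^2*11^( - 1)*19^1 * 587^ ( - 1 )*719^(-1)*13697^1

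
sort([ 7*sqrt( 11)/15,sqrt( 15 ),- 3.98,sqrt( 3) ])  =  [ - 3.98, 7*sqrt(11)/15, sqrt( 3),sqrt(15 )]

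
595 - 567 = 28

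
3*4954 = 14862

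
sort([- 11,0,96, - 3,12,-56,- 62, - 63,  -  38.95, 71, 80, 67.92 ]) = [ -63,-62 ,-56,-38.95,-11, - 3,  0,12,67.92, 71,80,  96 ] 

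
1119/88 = 1119/88 = 12.72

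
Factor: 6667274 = 2^1*29^1 * 139^1*827^1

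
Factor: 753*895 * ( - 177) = -3^2*5^1*59^1*179^1*251^1 = - 119286495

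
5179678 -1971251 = 3208427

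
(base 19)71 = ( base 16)86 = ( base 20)6e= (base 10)134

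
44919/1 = 44919=44919.00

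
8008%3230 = 1548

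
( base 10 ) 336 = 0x150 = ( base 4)11100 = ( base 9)413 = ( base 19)HD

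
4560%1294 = 678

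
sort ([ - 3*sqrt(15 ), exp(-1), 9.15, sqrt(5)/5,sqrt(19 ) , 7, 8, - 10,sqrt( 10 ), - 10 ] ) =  [  -  3*sqrt(15),-10, - 10,  exp (-1),sqrt ( 5)/5, sqrt( 10),sqrt(19), 7,8, 9.15]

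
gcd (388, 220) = 4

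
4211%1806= 599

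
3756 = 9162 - 5406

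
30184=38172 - 7988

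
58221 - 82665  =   - 24444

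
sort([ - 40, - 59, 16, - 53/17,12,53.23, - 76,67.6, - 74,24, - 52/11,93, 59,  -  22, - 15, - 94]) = [ - 94, - 76 , -74, - 59, -40, - 22,-15, - 52/11, - 53/17 , 12 , 16,24, 53.23,59,67.6,93 ] 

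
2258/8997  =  2258/8997 = 0.25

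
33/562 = 33/562 = 0.06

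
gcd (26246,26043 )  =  1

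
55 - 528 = -473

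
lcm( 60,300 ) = 300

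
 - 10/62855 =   -  1 + 12569/12571  =  -0.00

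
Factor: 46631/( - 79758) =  - 2^( - 1) * 3^( - 3) * 7^(  -  1 ) *13^1*17^1 = - 221/378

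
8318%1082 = 744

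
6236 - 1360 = 4876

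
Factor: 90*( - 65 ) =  - 5850 = - 2^1*3^2*5^2*13^1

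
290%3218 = 290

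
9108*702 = 6393816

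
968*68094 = 65914992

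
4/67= 4/67 =0.06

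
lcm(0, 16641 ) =0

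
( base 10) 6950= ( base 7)26156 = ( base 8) 15446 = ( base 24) C1E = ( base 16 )1B26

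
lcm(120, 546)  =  10920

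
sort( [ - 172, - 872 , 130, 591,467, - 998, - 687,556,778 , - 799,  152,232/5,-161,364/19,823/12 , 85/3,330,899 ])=[ - 998,-872,-799, - 687, - 172,-161,  364/19, 85/3,232/5,823/12,130, 152, 330,467, 556,591,778,899]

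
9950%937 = 580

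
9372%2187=624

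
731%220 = 71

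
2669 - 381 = 2288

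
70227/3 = 23409 = 23409.00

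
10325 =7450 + 2875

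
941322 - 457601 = 483721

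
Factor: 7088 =2^4*443^1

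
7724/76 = 101+12/19= 101.63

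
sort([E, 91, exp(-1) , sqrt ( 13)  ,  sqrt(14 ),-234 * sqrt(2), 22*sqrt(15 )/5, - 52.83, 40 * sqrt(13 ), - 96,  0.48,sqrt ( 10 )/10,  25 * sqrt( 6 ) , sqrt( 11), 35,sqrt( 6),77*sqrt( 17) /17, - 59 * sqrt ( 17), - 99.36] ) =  [ - 234*sqrt(2), - 59*sqrt (17),-99.36, - 96 , - 52.83, sqrt(10)/10, exp ( - 1 ), 0.48,sqrt( 6),E,sqrt( 11 ),  sqrt(13),  sqrt ( 14), 22 * sqrt(15 )/5, 77*sqrt( 17 )/17,  35, 25 * sqrt(6 ), 91,  40*sqrt ( 13 ) ]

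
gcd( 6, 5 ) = 1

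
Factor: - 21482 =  - 2^1*23^1 * 467^1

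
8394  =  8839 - 445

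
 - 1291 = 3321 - 4612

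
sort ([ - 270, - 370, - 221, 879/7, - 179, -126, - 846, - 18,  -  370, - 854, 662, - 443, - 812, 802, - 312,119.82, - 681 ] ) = [-854, -846,  -  812, - 681, - 443, - 370, -370,- 312, - 270, - 221,  -  179,-126, - 18,119.82, 879/7, 662,802 ]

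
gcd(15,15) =15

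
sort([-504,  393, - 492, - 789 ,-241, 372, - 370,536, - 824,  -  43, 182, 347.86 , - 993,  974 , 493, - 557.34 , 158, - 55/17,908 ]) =[-993,-824, - 789, - 557.34, - 504,-492, - 370, - 241, - 43,-55/17,  158,182,347.86,  372,  393,  493, 536, 908,  974]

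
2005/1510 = 401/302  =  1.33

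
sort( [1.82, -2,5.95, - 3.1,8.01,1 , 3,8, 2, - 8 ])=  [ - 8, - 3.1,-2,1 , 1.82, 2,3,5.95, 8,8.01 ] 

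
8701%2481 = 1258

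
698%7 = 5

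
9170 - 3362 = 5808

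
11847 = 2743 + 9104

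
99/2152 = 99/2152 = 0.05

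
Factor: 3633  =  3^1* 7^1*173^1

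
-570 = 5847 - 6417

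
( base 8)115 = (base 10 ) 77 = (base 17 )49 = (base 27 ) 2n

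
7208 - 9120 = -1912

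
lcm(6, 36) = 36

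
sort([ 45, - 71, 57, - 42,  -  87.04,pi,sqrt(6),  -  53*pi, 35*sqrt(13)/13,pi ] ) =[ - 53 * pi, - 87.04,- 71,-42, sqrt(6), pi,pi, 35 * sqrt(13 )/13, 45,57]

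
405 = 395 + 10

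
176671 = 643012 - 466341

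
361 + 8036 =8397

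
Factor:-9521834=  - 2^1 * 7^1*43^1  *15817^1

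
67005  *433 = 29013165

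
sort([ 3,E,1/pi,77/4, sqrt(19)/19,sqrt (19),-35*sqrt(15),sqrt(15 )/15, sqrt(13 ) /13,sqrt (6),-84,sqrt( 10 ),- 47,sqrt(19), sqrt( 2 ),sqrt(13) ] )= [ - 35*sqrt( 15), - 84,  -  47,sqrt( 19)/19,sqrt(15)/15, sqrt ( 13)/13,1/pi, sqrt( 2 ),sqrt( 6),E,  3 , sqrt( 10), sqrt( 13),sqrt(19 ), sqrt (19 ),77/4]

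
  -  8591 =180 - 8771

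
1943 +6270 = 8213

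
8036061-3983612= 4052449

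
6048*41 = 247968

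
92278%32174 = 27930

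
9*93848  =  844632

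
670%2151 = 670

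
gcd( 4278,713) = 713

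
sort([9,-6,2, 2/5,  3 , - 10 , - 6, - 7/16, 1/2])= [-10,-6,-6,-7/16, 2/5,1/2, 2, 3,9]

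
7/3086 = 7/3086 = 0.00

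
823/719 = 823/719 = 1.14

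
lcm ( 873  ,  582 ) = 1746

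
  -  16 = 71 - 87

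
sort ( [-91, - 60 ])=[ - 91,-60]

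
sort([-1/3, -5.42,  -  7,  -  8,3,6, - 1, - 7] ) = [ - 8, - 7,  -  7 , - 5.42, - 1 , - 1/3, 3,6]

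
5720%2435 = 850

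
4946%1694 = 1558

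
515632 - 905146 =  - 389514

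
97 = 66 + 31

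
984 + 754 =1738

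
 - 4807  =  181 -4988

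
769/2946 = 769/2946  =  0.26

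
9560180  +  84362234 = 93922414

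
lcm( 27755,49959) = 249795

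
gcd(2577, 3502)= 1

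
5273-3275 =1998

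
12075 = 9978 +2097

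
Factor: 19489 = 19489^1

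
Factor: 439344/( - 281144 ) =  - 2^1*3^5*311^( -1 ) = - 486/311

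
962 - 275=687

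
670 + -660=10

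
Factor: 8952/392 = 3^1*7^(  -  2 )*373^1 =1119/49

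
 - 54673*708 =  - 38708484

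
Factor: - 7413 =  - 3^1 *7^1 * 353^1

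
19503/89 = 219 + 12/89 = 219.13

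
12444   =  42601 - 30157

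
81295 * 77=6259715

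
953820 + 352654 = 1306474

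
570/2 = 285 =285.00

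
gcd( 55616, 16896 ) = 704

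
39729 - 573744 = - 534015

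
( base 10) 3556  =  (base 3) 11212201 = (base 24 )644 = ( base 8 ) 6744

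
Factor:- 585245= - 5^1*67^1* 1747^1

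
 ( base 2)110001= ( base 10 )49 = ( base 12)41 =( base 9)54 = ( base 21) 27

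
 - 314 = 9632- 9946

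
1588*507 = 805116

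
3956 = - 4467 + 8423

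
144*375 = 54000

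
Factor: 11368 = 2^3*7^2*29^1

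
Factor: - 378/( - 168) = 2^( - 2) * 3^2=9/4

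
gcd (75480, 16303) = 17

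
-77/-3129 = 11/447 = 0.02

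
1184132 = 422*2806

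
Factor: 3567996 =2^2 *3^3*33037^1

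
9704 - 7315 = 2389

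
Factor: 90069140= 2^2 * 5^1*7^1 * 367^1*1753^1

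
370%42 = 34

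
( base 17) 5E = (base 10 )99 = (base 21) 4f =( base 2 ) 1100011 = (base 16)63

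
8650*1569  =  13571850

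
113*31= 3503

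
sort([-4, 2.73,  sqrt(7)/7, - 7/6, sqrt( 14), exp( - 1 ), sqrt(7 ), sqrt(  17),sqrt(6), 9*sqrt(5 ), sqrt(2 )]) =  [-4, - 7/6, exp (  -  1) , sqrt( 7 ) /7,sqrt(2 ), sqrt(6), sqrt(7),2.73,sqrt(14), sqrt( 17) , 9* sqrt( 5) ]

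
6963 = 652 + 6311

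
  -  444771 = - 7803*57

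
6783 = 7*969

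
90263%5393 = 3975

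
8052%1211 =786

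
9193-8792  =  401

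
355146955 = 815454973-460308018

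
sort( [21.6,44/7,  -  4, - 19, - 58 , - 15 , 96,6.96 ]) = [ -58, - 19, - 15, - 4,44/7,6.96 , 21.6,96]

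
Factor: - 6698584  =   - 2^3*523^1 * 1601^1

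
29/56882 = 29/56882  =  0.00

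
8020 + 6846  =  14866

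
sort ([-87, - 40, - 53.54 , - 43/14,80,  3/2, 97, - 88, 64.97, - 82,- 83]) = [ - 88, - 87, - 83, - 82,-53.54,-40,-43/14 , 3/2, 64.97,  80,97]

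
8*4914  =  39312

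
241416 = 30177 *8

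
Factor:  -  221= - 13^1*17^1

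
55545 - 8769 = 46776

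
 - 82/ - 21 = 82/21 = 3.90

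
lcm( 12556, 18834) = 37668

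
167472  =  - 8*( - 20934 ) 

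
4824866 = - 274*(- 17609 )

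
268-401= - 133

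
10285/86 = 119 + 51/86 = 119.59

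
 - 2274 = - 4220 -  - 1946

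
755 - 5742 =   -  4987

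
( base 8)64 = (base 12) 44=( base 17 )31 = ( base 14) 3a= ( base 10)52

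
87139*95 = 8278205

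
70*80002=5600140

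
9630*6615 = 63702450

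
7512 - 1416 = 6096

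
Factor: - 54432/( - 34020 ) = 8/5 = 2^3*5^( - 1 )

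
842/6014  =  421/3007 = 0.14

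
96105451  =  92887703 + 3217748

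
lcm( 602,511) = 43946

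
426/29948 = 213/14974 =0.01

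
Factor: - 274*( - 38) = 2^2 * 19^1*137^1 = 10412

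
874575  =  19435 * 45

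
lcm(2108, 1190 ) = 73780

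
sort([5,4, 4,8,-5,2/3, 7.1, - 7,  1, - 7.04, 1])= [ - 7.04, - 7, - 5, 2/3,1, 1,4,4, 5,  7.1,8]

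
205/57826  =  205/57826=0.00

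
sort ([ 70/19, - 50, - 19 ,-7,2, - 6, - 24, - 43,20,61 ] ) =[ - 50, - 43, - 24, - 19, - 7,-6,  2, 70/19, 20,61]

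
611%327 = 284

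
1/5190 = 1/5190 = 0.00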